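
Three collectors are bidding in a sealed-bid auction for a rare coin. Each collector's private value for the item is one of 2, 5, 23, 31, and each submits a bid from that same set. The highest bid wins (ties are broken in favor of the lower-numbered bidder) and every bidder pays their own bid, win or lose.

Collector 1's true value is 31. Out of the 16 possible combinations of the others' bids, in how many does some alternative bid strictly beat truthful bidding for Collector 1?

9

Others bid (2, 2): truth gives 0; bid 2 gives 29 > 0. Violating.
Others bid (2, 5): truth gives 0; bid 5 gives 26 > 0. Violating.
Others bid (2, 23): truth gives 0; bid 23 gives 8 > 0. Violating.
Others bid (5, 2): truth gives 0; bid 5 gives 26 > 0. Violating.
Others bid (2, 31): truth gives 0; no alternative beats it.
Others bid (5, 31): truth gives 0; no alternative beats it.
(Checking all 16 profiles: 9 have a profitable deviation, 7 do not.)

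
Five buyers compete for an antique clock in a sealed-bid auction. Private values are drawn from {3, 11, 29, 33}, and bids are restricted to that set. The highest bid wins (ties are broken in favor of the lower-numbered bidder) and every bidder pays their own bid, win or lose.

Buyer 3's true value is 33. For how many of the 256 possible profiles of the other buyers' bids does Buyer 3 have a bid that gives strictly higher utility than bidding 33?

Others bid (3, 3, 3, 3): truth gives 0; bid 11 gives 22 > 0. Violating.
Others bid (3, 3, 3, 11): truth gives 0; bid 11 gives 22 > 0. Violating.
Others bid (3, 3, 3, 29): truth gives 0; bid 29 gives 4 > 0. Violating.
Others bid (3, 3, 11, 3): truth gives 0; bid 11 gives 22 > 0. Violating.
Others bid (3, 3, 3, 33): truth gives 0; no alternative beats it.
Others bid (3, 3, 11, 33): truth gives 0; no alternative beats it.
(Checking all 256 profiles: 148 have a profitable deviation, 108 do not.)

148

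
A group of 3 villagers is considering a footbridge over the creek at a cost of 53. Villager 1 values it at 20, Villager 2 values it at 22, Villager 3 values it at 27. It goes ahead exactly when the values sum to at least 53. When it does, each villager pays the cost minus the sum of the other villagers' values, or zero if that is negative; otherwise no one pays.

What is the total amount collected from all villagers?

21

Total value 69 ≥ cost 53, so it is built.
Villager 1: others sum to 49; max(0, 53 - 49) = 4.
Villager 2: others sum to 47; max(0, 53 - 47) = 6.
Villager 3: others sum to 42; max(0, 53 - 42) = 11.
Total collected = 4 + 6 + 11 = 21.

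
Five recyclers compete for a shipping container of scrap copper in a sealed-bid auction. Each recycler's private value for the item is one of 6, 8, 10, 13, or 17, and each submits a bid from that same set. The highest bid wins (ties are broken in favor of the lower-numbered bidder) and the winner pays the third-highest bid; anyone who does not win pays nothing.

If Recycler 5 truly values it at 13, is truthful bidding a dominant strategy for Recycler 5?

Consider the case where Recycler 1 bids 6, Recycler 2 bids 6, Recycler 3 bids 6 and Recycler 4 bids 13.
Truthful bid 13: loses, pays 0, utility 0.
Bid 17 instead: wins, pays 6, utility 13 - 6 = 7.
Since 7 > 0, bidding 17 is strictly better here, so truthful bidding is not dominant.

No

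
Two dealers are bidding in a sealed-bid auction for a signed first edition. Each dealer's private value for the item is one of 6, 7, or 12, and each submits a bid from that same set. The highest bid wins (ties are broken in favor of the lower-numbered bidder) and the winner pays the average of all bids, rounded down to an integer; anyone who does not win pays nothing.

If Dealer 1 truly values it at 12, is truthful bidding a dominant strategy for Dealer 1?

Consider the case where Dealer 2 bids 6.
Truthful bid 12: wins, pays 9, utility 12 - 9 = 3.
Bid 6 instead: wins, pays 6, utility 12 - 6 = 6.
Since 6 > 3, bidding 6 is strictly better here, so truthful bidding is not dominant.

No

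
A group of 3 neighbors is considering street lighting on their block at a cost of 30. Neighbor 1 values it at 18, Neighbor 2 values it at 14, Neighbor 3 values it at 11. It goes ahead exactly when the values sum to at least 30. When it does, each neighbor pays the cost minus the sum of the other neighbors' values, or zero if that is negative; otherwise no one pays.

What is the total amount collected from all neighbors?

Total value 43 ≥ cost 30, so it is built.
Neighbor 1: others sum to 25; max(0, 30 - 25) = 5.
Neighbor 2: others sum to 29; max(0, 30 - 29) = 1.
Neighbor 3: others sum to 32; max(0, 30 - 32) = 0.
Total collected = 5 + 1 + 0 = 6.

6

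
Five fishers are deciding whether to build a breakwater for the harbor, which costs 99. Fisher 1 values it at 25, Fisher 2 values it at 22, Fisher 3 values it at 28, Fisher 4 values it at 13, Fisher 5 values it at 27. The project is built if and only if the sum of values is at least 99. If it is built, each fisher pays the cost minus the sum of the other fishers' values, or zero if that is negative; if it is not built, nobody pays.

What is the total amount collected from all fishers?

38

Total value 115 ≥ cost 99, so it is built.
Fisher 1: others sum to 90; max(0, 99 - 90) = 9.
Fisher 2: others sum to 93; max(0, 99 - 93) = 6.
Fisher 3: others sum to 87; max(0, 99 - 87) = 12.
Fisher 4: others sum to 102; max(0, 99 - 102) = 0.
Fisher 5: others sum to 88; max(0, 99 - 88) = 11.
Total collected = 9 + 6 + 12 + 0 + 11 = 38.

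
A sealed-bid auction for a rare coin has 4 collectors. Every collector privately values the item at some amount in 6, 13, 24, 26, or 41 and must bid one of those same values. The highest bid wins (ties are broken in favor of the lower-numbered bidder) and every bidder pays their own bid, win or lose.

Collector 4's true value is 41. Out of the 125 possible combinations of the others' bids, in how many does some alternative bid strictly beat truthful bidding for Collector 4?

Others bid (6, 6, 6): truth gives 0; bid 13 gives 28 > 0. Violating.
Others bid (6, 6, 13): truth gives 0; bid 24 gives 17 > 0. Violating.
Others bid (6, 6, 24): truth gives 0; bid 26 gives 15 > 0. Violating.
Others bid (6, 6, 41): truth gives -41; bid 6 gives -6 > -41. Violating.
Others bid (6, 6, 26): truth gives 0; no alternative beats it.
Others bid (6, 13, 26): truth gives 0; no alternative beats it.
(Checking all 125 profiles: 88 have a profitable deviation, 37 do not.)

88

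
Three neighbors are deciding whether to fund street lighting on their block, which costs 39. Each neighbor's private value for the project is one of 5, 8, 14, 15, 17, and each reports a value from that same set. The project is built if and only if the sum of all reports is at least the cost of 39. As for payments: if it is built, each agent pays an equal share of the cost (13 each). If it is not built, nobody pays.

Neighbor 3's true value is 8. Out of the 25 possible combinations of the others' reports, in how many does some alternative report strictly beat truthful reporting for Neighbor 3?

Others report (14, 17): truth gives -5; report 5 gives 0 > -5. Violating.
Others report (15, 17): truth gives -5; report 5 gives 0 > -5. Violating.
Others report (17, 14): truth gives -5; report 5 gives 0 > -5. Violating.
Others report (17, 15): truth gives -5; report 5 gives 0 > -5. Violating.
Others report (5, 5): truth gives 0; no alternative beats it.
Others report (5, 8): truth gives 0; no alternative beats it.
(Checking all 25 profiles: 4 have a profitable deviation, 21 do not.)

4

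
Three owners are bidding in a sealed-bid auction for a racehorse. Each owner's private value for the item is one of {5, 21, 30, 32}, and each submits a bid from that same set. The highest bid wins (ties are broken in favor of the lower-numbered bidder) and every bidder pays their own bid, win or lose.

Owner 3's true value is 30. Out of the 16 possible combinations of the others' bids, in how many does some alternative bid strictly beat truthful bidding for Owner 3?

13

Others bid (5, 5): truth gives 0; bid 21 gives 9 > 0. Violating.
Others bid (5, 30): truth gives -30; bid 32 gives -2 > -30. Violating.
Others bid (5, 32): truth gives -30; bid 5 gives -5 > -30. Violating.
Others bid (21, 30): truth gives -30; bid 32 gives -2 > -30. Violating.
Others bid (5, 21): truth gives 0; no alternative beats it.
Others bid (21, 5): truth gives 0; no alternative beats it.
(Checking all 16 profiles: 13 have a profitable deviation, 3 do not.)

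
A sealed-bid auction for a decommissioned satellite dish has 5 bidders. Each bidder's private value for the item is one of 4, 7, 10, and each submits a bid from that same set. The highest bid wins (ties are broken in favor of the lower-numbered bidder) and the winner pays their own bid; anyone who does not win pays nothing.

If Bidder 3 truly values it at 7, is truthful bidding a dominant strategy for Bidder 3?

Yes

Check each profile of the others' bids and compare truth against every alternative bid.
Others bid (4, 4, 4, 4): truth gives 0, best alternative gives 0.
Others bid (4, 4, 4, 7): truth gives 0, best alternative gives 0.
Others bid (4, 4, 4, 10): truth gives 0, best alternative gives 0.
Others bid (4, 4, 7, 4): truth gives 0, best alternative gives 0.
Others bid (4, 4, 7, 7): truth gives 0, best alternative gives 0.
Others bid (4, 4, 7, 10): truth gives 0, best alternative gives 0.
(Remaining 75 profiles checked similarly; truth is weakly best in each.)
In every case the truthful bid is at least as good as any alternative, so it is a dominant strategy.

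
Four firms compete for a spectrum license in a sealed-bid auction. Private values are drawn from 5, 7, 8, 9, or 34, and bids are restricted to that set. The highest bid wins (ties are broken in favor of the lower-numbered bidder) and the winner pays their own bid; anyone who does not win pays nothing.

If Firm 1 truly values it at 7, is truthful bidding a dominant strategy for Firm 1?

No

Consider the case where Firm 2 bids 5, Firm 3 bids 5 and Firm 4 bids 5.
Truthful bid 7: wins, pays 7, utility 7 - 7 = 0.
Bid 5 instead: wins, pays 5, utility 7 - 5 = 2.
Since 2 > 0, bidding 5 is strictly better here, so truthful bidding is not dominant.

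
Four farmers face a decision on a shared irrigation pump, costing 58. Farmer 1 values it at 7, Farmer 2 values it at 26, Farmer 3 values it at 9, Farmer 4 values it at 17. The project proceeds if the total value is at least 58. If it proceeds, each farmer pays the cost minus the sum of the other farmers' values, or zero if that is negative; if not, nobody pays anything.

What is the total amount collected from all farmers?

55

Total value 59 ≥ cost 58, so it is built.
Farmer 1: others sum to 52; max(0, 58 - 52) = 6.
Farmer 2: others sum to 33; max(0, 58 - 33) = 25.
Farmer 3: others sum to 50; max(0, 58 - 50) = 8.
Farmer 4: others sum to 42; max(0, 58 - 42) = 16.
Total collected = 6 + 25 + 8 + 16 = 55.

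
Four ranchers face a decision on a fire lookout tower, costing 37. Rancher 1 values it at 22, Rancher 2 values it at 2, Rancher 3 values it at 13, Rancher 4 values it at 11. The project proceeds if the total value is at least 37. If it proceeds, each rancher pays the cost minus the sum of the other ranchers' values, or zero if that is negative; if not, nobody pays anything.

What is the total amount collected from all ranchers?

13

Total value 48 ≥ cost 37, so it is built.
Rancher 1: others sum to 26; max(0, 37 - 26) = 11.
Rancher 2: others sum to 46; max(0, 37 - 46) = 0.
Rancher 3: others sum to 35; max(0, 37 - 35) = 2.
Rancher 4: others sum to 37; max(0, 37 - 37) = 0.
Total collected = 11 + 0 + 2 + 0 = 13.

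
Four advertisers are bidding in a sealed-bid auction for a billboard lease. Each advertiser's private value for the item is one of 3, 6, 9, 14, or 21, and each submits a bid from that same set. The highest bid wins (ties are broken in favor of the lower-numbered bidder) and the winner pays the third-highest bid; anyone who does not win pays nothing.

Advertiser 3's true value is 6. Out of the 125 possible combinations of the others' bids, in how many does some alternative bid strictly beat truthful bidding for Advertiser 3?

Others bid (3, 3, 9): truth gives 0; bid 9 gives 3 > 0. Violating.
Others bid (3, 3, 14): truth gives 0; bid 14 gives 3 > 0. Violating.
Others bid (3, 3, 21): truth gives 0; bid 21 gives 3 > 0. Violating.
Others bid (3, 6, 3): truth gives 0; bid 9 gives 3 > 0. Violating.
Others bid (3, 3, 3): truth gives 3; no alternative beats it.
Others bid (3, 3, 6): truth gives 3; no alternative beats it.
(Checking all 125 profiles: 9 have a profitable deviation, 116 do not.)

9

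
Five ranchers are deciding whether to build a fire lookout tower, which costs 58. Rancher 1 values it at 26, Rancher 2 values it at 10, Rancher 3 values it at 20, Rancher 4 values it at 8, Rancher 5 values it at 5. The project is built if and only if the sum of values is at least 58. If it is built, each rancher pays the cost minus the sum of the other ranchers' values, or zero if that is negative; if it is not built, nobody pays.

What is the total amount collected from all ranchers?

24

Total value 69 ≥ cost 58, so it is built.
Rancher 1: others sum to 43; max(0, 58 - 43) = 15.
Rancher 2: others sum to 59; max(0, 58 - 59) = 0.
Rancher 3: others sum to 49; max(0, 58 - 49) = 9.
Rancher 4: others sum to 61; max(0, 58 - 61) = 0.
Rancher 5: others sum to 64; max(0, 58 - 64) = 0.
Total collected = 15 + 0 + 9 + 0 + 0 = 24.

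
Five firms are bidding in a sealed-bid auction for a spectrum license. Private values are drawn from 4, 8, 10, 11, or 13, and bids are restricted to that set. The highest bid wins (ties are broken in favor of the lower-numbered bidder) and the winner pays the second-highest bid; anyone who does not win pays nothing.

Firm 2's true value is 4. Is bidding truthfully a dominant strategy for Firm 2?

Yes

Check each profile of the others' bids and compare truth against every alternative bid.
Others bid (4, 4, 4, 8): truth gives 0, best alternative gives -4.
Others bid (4, 4, 8, 4): truth gives 0, best alternative gives -4.
Others bid (4, 4, 8, 8): truth gives 0, best alternative gives -4.
Others bid (4, 8, 4, 4): truth gives 0, best alternative gives -4.
Others bid (4, 8, 4, 8): truth gives 0, best alternative gives -4.
Others bid (4, 8, 8, 4): truth gives 0, best alternative gives -4.
(Remaining 619 profiles checked similarly; truth is weakly best in each.)
In every case the truthful bid is at least as good as any alternative, so it is a dominant strategy.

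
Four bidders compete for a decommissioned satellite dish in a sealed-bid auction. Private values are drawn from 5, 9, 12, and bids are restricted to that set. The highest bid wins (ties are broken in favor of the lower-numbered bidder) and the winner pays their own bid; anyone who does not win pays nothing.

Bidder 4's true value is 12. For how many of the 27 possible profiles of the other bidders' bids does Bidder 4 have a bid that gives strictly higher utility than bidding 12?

Others bid (5, 5, 5): truth gives 0; bid 9 gives 3 > 0. Violating.
Others bid (5, 5, 9): truth gives 0; no alternative beats it.
Others bid (5, 5, 12): truth gives 0; no alternative beats it.
(Checking all 27 profiles: 1 has a profitable deviation, 26 do not.)

1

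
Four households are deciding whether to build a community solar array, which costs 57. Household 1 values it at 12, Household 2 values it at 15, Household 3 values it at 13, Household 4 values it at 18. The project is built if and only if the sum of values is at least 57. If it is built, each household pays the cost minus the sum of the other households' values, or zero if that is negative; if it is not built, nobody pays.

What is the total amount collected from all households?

Total value 58 ≥ cost 57, so it is built.
Household 1: others sum to 46; max(0, 57 - 46) = 11.
Household 2: others sum to 43; max(0, 57 - 43) = 14.
Household 3: others sum to 45; max(0, 57 - 45) = 12.
Household 4: others sum to 40; max(0, 57 - 40) = 17.
Total collected = 11 + 14 + 12 + 17 = 54.

54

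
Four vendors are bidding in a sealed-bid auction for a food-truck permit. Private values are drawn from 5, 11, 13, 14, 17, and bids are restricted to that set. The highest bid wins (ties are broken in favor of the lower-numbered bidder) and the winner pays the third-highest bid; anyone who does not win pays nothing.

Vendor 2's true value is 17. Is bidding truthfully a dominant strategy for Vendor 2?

Check each profile of the others' bids and compare truth against every alternative bid.
Others bid (5, 5, 17): truth gives 12, best alternative gives 0.
Others bid (5, 17, 5): truth gives 12, best alternative gives 0.
Others bid (14, 5, 5): truth gives 12, best alternative gives 0.
Others bid (5, 11, 17): truth gives 6, best alternative gives 0.
Others bid (5, 17, 11): truth gives 6, best alternative gives 0.
Others bid (11, 5, 17): truth gives 6, best alternative gives 0.
(Remaining 119 profiles checked similarly; truth is weakly best in each.)
In every case the truthful bid is at least as good as any alternative, so it is a dominant strategy.

Yes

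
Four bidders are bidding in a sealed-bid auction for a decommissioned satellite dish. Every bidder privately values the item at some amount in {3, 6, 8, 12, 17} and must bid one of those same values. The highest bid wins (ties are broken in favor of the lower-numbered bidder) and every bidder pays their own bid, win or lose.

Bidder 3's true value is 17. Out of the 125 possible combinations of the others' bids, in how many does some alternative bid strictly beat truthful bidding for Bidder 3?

81

Others bid (3, 3, 3): truth gives 0; bid 6 gives 11 > 0. Violating.
Others bid (3, 3, 6): truth gives 0; bid 6 gives 11 > 0. Violating.
Others bid (3, 3, 8): truth gives 0; bid 8 gives 9 > 0. Violating.
Others bid (3, 3, 12): truth gives 0; bid 12 gives 5 > 0. Violating.
Others bid (3, 3, 17): truth gives 0; no alternative beats it.
Others bid (3, 6, 17): truth gives 0; no alternative beats it.
(Checking all 125 profiles: 81 have a profitable deviation, 44 do not.)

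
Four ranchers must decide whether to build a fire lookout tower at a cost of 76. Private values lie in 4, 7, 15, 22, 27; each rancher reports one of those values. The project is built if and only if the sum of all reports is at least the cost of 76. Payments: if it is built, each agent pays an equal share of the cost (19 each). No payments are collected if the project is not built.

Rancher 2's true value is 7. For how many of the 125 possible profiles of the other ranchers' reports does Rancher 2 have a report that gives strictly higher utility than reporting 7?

Others report (15, 27, 27): truth gives -12; report 4 gives 0 > -12. Violating.
Others report (22, 22, 27): truth gives -12; report 4 gives 0 > -12. Violating.
Others report (22, 27, 22): truth gives -12; report 4 gives 0 > -12. Violating.
Others report (27, 15, 27): truth gives -12; report 4 gives 0 > -12. Violating.
Others report (4, 4, 4): truth gives 0; no alternative beats it.
Others report (4, 4, 7): truth gives 0; no alternative beats it.
(Checking all 125 profiles: 6 have a profitable deviation, 119 do not.)

6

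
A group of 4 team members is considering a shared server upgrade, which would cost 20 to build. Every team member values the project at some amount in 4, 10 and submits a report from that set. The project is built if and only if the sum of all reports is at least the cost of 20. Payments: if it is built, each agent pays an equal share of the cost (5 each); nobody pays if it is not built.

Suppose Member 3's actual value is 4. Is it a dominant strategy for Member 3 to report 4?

Check each profile of the others' reports and compare truth against every alternative report.
Others report (4, 4, 4): truth gives 0, best alternative gives -1.
Others report (4, 4, 10): truth gives -1, best alternative gives -1.
Others report (4, 10, 4): truth gives -1, best alternative gives -1.
Others report (4, 10, 10): truth gives -1, best alternative gives -1.
Others report (10, 4, 4): truth gives -1, best alternative gives -1.
Others report (10, 4, 10): truth gives -1, best alternative gives -1.
(Remaining 2 profiles checked similarly; truth is weakly best in each.)
In every case the truthful report is at least as good as any alternative, so it is a dominant strategy.

Yes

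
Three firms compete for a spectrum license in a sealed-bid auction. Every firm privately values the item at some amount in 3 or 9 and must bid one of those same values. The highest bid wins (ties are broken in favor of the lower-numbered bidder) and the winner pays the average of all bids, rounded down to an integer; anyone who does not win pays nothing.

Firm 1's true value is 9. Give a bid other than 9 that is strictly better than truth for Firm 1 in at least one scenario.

3

Suppose Firm 2 bids 3 and Firm 3 bids 3.
Bid 9: wins, pays 5, utility 9 - 5 = 4.
Bid 3: wins, pays 3, utility 9 - 3 = 6.
So bidding 3 beats truth here (6 > 4).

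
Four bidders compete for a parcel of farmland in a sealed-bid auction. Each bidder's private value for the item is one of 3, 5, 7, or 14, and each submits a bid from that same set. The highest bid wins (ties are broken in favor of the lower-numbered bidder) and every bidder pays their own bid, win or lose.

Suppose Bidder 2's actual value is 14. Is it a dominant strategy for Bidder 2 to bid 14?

Consider the case where Bidder 1 bids 3, Bidder 3 bids 3 and Bidder 4 bids 3.
Truthful bid 14: wins, pays 14, utility 14 - 14 = 0.
Bid 5 instead: wins, pays 5, utility 14 - 5 = 9.
Since 9 > 0, bidding 5 is strictly better here, so truthful bidding is not dominant.

No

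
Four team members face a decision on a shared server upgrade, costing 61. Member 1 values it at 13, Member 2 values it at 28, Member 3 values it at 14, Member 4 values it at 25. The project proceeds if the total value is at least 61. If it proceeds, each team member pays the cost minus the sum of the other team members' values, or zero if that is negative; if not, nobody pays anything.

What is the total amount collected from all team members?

Total value 80 ≥ cost 61, so it is built.
Member 1: others sum to 67; max(0, 61 - 67) = 0.
Member 2: others sum to 52; max(0, 61 - 52) = 9.
Member 3: others sum to 66; max(0, 61 - 66) = 0.
Member 4: others sum to 55; max(0, 61 - 55) = 6.
Total collected = 0 + 9 + 0 + 6 = 15.

15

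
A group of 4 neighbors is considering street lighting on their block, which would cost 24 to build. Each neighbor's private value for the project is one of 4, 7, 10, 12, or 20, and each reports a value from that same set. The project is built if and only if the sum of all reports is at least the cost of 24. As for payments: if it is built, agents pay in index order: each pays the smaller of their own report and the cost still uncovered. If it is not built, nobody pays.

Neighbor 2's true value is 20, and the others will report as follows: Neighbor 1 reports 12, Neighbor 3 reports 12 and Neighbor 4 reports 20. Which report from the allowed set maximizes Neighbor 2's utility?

4

Report 4: project built, pays 4, utility 20 - 4 = 16.
Report 7: project built, pays 7, utility 20 - 7 = 13.
Report 10: project built, pays 10, utility 20 - 10 = 10.
Report 12: project built, pays 12, utility 20 - 12 = 8.
Report 20: project built, pays 12, utility 20 - 12 = 8.
The best choice is 4 with utility 16.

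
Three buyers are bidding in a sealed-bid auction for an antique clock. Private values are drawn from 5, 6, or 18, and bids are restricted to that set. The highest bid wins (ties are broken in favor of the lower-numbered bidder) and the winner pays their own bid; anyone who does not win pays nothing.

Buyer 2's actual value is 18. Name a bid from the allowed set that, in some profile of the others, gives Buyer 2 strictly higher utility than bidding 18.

6

Suppose Buyer 1 bids 5 and Buyer 3 bids 5.
Bid 18: wins, pays 18, utility 18 - 18 = 0.
Bid 6: wins, pays 6, utility 18 - 6 = 12.
So bidding 6 beats truth here (12 > 0).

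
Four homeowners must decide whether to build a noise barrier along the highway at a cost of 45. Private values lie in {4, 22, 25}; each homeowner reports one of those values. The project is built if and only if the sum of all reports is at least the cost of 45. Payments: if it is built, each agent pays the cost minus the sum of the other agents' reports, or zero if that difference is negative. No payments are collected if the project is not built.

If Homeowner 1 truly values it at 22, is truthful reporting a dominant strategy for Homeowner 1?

Yes

Check each profile of the others' reports and compare truth against every alternative report.
Others report (4, 22, 22): truth gives 22, best alternative gives 22.
Others report (4, 22, 25): truth gives 22, best alternative gives 22.
Others report (4, 25, 22): truth gives 22, best alternative gives 22.
Others report (4, 25, 25): truth gives 22, best alternative gives 22.
Others report (22, 4, 22): truth gives 22, best alternative gives 22.
Others report (22, 4, 25): truth gives 22, best alternative gives 22.
(Remaining 21 profiles checked similarly; truth is weakly best in each.)
In every case the truthful report is at least as good as any alternative, so it is a dominant strategy.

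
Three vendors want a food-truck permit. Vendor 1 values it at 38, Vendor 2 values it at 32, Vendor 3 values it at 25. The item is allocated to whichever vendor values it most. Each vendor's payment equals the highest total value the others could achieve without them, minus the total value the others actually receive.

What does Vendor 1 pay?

Vendor 1 has the highest value and receives the item.
Without Vendor 1, the item would go to the next-highest value, 32, so the others could achieve 32.
With Vendor 1 present and winning, the others receive nothing, so their total is 0.
Payment = 32 - 0 = 32.

32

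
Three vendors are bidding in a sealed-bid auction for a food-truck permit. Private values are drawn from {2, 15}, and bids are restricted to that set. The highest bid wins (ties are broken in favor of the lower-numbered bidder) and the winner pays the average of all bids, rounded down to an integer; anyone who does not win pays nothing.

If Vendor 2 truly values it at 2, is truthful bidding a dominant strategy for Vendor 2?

Check each profile of the others' bids and compare truth against every alternative bid.
Others bid (2, 15): truth gives 0, best alternative gives -8.
Others bid (2, 2): truth gives 0, best alternative gives -4.
Others bid (15, 2): truth gives 0, best alternative gives 0.
Others bid (15, 15): truth gives 0, best alternative gives 0.
In every case the truthful bid is at least as good as any alternative, so it is a dominant strategy.

Yes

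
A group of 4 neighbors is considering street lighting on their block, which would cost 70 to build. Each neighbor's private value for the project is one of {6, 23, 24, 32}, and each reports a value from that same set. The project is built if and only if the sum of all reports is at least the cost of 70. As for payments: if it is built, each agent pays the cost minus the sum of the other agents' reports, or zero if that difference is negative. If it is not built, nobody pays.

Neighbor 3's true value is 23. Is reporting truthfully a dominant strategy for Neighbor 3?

Yes

Check each profile of the others' reports and compare truth against every alternative report.
Others report (6, 32, 32): truth gives 23, best alternative gives 23.
Others report (23, 23, 24): truth gives 23, best alternative gives 23.
Others report (23, 23, 32): truth gives 23, best alternative gives 23.
Others report (23, 24, 23): truth gives 23, best alternative gives 23.
Others report (23, 24, 24): truth gives 23, best alternative gives 23.
Others report (23, 24, 32): truth gives 23, best alternative gives 23.
(Remaining 58 profiles checked similarly; truth is weakly best in each.)
In every case the truthful report is at least as good as any alternative, so it is a dominant strategy.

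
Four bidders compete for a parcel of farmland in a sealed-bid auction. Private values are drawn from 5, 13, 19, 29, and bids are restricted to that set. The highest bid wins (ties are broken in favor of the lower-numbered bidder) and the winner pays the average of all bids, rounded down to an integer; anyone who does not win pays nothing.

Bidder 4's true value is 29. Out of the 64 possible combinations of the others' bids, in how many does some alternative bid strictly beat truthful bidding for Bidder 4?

Others bid (5, 5, 5): truth gives 18; bid 13 gives 22 > 18. Violating.
Others bid (5, 5, 13): truth gives 16; bid 19 gives 19 > 16. Violating.
Others bid (5, 13, 5): truth gives 16; bid 19 gives 19 > 16. Violating.
Others bid (5, 13, 13): truth gives 14; bid 19 gives 17 > 14. Violating.
Others bid (5, 5, 19): truth gives 15; no alternative beats it.
Others bid (5, 5, 29): truth gives 0; no alternative beats it.
(Checking all 64 profiles: 8 have a profitable deviation, 56 do not.)

8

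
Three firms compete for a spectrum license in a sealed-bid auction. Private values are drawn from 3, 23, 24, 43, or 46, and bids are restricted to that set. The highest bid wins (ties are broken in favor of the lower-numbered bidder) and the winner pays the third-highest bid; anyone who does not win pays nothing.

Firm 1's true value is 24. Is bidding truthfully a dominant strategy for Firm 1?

No

Consider the case where Firm 2 bids 3 and Firm 3 bids 43.
Truthful bid 24: loses, pays 0, utility 0.
Bid 43 instead: wins, pays 3, utility 24 - 3 = 21.
Since 21 > 0, bidding 43 is strictly better here, so truthful bidding is not dominant.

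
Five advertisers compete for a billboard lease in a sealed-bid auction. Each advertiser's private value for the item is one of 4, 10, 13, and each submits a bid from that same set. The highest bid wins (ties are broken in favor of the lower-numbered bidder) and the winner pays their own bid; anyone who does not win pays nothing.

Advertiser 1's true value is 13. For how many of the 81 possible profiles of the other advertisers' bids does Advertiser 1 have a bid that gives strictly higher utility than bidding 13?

Others bid (4, 4, 4, 4): truth gives 0; bid 4 gives 9 > 0. Violating.
Others bid (4, 4, 4, 10): truth gives 0; bid 10 gives 3 > 0. Violating.
Others bid (4, 4, 10, 4): truth gives 0; bid 10 gives 3 > 0. Violating.
Others bid (4, 4, 10, 10): truth gives 0; bid 10 gives 3 > 0. Violating.
Others bid (4, 4, 4, 13): truth gives 0; no alternative beats it.
Others bid (4, 4, 10, 13): truth gives 0; no alternative beats it.
(Checking all 81 profiles: 16 have a profitable deviation, 65 do not.)

16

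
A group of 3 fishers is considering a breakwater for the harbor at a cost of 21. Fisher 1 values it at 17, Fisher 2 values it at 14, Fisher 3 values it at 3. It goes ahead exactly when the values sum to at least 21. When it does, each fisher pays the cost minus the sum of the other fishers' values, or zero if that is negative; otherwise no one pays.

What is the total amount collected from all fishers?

Total value 34 ≥ cost 21, so it is built.
Fisher 1: others sum to 17; max(0, 21 - 17) = 4.
Fisher 2: others sum to 20; max(0, 21 - 20) = 1.
Fisher 3: others sum to 31; max(0, 21 - 31) = 0.
Total collected = 4 + 1 + 0 = 5.

5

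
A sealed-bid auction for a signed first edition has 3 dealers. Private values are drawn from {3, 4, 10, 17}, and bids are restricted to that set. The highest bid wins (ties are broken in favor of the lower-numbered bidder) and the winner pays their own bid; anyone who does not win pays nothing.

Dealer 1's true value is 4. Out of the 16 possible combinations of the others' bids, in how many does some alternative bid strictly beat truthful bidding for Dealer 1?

Others bid (3, 3): truth gives 0; bid 3 gives 1 > 0. Violating.
Others bid (3, 4): truth gives 0; no alternative beats it.
Others bid (3, 10): truth gives 0; no alternative beats it.
(Checking all 16 profiles: 1 has a profitable deviation, 15 do not.)

1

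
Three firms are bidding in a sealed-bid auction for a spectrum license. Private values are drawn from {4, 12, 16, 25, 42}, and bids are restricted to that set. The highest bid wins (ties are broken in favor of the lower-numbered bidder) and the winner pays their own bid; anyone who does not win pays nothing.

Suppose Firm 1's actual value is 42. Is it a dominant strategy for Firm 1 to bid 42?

Consider the case where Firm 2 bids 4 and Firm 3 bids 4.
Truthful bid 42: wins, pays 42, utility 42 - 42 = 0.
Bid 4 instead: wins, pays 4, utility 42 - 4 = 38.
Since 38 > 0, bidding 4 is strictly better here, so truthful bidding is not dominant.

No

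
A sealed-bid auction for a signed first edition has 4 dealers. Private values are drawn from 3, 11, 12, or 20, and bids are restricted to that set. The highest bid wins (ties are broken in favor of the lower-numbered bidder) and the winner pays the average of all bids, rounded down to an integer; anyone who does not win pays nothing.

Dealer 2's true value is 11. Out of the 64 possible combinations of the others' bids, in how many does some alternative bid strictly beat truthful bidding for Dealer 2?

11

Others bid (3, 3, 12): truth gives 0; bid 12 gives 4 > 0. Violating.
Others bid (3, 11, 12): truth gives 0; bid 12 gives 2 > 0. Violating.
Others bid (3, 12, 3): truth gives 0; bid 12 gives 4 > 0. Violating.
Others bid (3, 12, 11): truth gives 0; bid 12 gives 2 > 0. Violating.
Others bid (3, 3, 3): truth gives 6; no alternative beats it.
Others bid (3, 3, 11): truth gives 4; no alternative beats it.
(Checking all 64 profiles: 11 have a profitable deviation, 53 do not.)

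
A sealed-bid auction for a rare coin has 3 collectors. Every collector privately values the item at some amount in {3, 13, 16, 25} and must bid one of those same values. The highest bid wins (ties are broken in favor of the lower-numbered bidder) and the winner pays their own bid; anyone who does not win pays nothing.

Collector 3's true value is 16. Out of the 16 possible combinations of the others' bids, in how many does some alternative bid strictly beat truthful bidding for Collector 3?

Others bid (3, 3): truth gives 0; bid 13 gives 3 > 0. Violating.
Others bid (3, 13): truth gives 0; no alternative beats it.
Others bid (3, 16): truth gives 0; no alternative beats it.
(Checking all 16 profiles: 1 has a profitable deviation, 15 do not.)

1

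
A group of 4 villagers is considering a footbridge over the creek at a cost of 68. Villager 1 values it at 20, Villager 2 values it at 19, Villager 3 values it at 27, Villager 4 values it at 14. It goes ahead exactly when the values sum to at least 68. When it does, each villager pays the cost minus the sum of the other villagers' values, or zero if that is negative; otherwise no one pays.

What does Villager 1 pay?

Total value 80 ≥ cost 68, so the project is built.
The other villagers' values sum to 60.
Cost minus that sum is 68 - 60 = 8.

8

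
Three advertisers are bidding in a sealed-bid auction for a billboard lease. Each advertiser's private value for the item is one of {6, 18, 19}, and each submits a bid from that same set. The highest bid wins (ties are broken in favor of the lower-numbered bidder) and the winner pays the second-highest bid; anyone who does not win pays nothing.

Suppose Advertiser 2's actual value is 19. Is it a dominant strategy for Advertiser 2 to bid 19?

Yes

Check each profile of the others' bids and compare truth against every alternative bid.
Others bid (18, 6): truth gives 1, best alternative gives 0.
Others bid (18, 18): truth gives 1, best alternative gives 0.
Others bid (6, 6): truth gives 13, best alternative gives 13.
Others bid (6, 18): truth gives 1, best alternative gives 1.
Others bid (6, 19): truth gives 0, best alternative gives 0.
Others bid (18, 19): truth gives 0, best alternative gives 0.
(Remaining 3 profiles checked similarly; truth is weakly best in each.)
In every case the truthful bid is at least as good as any alternative, so it is a dominant strategy.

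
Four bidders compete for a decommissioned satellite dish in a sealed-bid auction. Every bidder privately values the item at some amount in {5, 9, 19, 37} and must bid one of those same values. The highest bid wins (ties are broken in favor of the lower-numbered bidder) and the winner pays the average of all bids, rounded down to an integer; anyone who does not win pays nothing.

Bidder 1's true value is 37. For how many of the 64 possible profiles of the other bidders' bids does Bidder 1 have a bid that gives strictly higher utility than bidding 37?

Others bid (5, 5, 5): truth gives 24; bid 5 gives 32 > 24. Violating.
Others bid (5, 5, 9): truth gives 23; bid 9 gives 30 > 23. Violating.
Others bid (5, 5, 19): truth gives 21; bid 19 gives 25 > 21. Violating.
Others bid (5, 9, 5): truth gives 23; bid 9 gives 30 > 23. Violating.
Others bid (5, 5, 37): truth gives 16; no alternative beats it.
Others bid (5, 9, 37): truth gives 15; no alternative beats it.
(Checking all 64 profiles: 27 have a profitable deviation, 37 do not.)

27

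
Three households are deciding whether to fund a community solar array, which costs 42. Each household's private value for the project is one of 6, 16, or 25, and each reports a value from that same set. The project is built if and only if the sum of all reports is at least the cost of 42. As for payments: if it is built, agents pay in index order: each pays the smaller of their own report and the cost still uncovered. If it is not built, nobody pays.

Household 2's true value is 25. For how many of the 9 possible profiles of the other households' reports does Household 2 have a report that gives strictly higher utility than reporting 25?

Others report (6, 25): truth gives 0; report 16 gives 9 > 0. Violating.
Others report (16, 16): truth gives 0; report 16 gives 9 > 0. Violating.
Others report (16, 25): truth gives 0; report 6 gives 19 > 0. Violating.
Others report (25, 6): truth gives 8; report 16 gives 9 > 8. Violating.
Others report (6, 6): truth gives 0; no alternative beats it.
Others report (6, 16): truth gives 0; no alternative beats it.
(Checking all 9 profiles: 6 have a profitable deviation, 3 do not.)

6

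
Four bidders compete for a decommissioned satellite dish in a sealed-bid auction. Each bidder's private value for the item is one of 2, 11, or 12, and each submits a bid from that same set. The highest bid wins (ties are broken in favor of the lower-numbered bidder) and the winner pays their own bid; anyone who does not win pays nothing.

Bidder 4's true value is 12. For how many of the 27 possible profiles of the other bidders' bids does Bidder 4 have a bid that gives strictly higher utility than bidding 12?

1

Others bid (2, 2, 2): truth gives 0; bid 11 gives 1 > 0. Violating.
Others bid (2, 2, 11): truth gives 0; no alternative beats it.
Others bid (2, 2, 12): truth gives 0; no alternative beats it.
(Checking all 27 profiles: 1 has a profitable deviation, 26 do not.)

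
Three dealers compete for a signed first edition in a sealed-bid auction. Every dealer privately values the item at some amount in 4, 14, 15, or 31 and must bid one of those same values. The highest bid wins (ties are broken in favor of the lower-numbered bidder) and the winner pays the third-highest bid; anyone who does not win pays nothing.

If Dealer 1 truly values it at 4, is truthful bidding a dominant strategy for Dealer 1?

Yes

Check each profile of the others' bids and compare truth against every alternative bid.
Others bid (14, 14): truth gives 0, best alternative gives -10.
Others bid (4, 4): truth gives 0, best alternative gives 0.
Others bid (4, 14): truth gives 0, best alternative gives 0.
Others bid (4, 15): truth gives 0, best alternative gives 0.
Others bid (4, 31): truth gives 0, best alternative gives 0.
Others bid (14, 4): truth gives 0, best alternative gives 0.
(Remaining 10 profiles checked similarly; truth is weakly best in each.)
In every case the truthful bid is at least as good as any alternative, so it is a dominant strategy.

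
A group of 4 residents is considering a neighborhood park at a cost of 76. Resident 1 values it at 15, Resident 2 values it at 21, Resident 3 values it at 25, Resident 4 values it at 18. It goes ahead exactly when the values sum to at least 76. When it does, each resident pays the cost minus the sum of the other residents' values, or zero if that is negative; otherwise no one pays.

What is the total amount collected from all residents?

67

Total value 79 ≥ cost 76, so it is built.
Resident 1: others sum to 64; max(0, 76 - 64) = 12.
Resident 2: others sum to 58; max(0, 76 - 58) = 18.
Resident 3: others sum to 54; max(0, 76 - 54) = 22.
Resident 4: others sum to 61; max(0, 76 - 61) = 15.
Total collected = 12 + 18 + 22 + 15 = 67.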